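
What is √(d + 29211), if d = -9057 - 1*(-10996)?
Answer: 5*√1246 ≈ 176.49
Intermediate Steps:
d = 1939 (d = -9057 + 10996 = 1939)
√(d + 29211) = √(1939 + 29211) = √31150 = 5*√1246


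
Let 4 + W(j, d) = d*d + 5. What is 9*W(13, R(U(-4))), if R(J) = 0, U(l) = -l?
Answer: 9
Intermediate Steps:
W(j, d) = 1 + d² (W(j, d) = -4 + (d*d + 5) = -4 + (d² + 5) = -4 + (5 + d²) = 1 + d²)
9*W(13, R(U(-4))) = 9*(1 + 0²) = 9*(1 + 0) = 9*1 = 9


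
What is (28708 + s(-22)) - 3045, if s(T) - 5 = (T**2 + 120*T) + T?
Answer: 23490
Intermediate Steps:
s(T) = 5 + T**2 + 121*T (s(T) = 5 + ((T**2 + 120*T) + T) = 5 + (T**2 + 121*T) = 5 + T**2 + 121*T)
(28708 + s(-22)) - 3045 = (28708 + (5 + (-22)**2 + 121*(-22))) - 3045 = (28708 + (5 + 484 - 2662)) - 3045 = (28708 - 2173) - 3045 = 26535 - 3045 = 23490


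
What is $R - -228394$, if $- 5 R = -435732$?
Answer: $\frac{1577702}{5} \approx 3.1554 \cdot 10^{5}$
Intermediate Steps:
$R = \frac{435732}{5}$ ($R = \left(- \frac{1}{5}\right) \left(-435732\right) = \frac{435732}{5} \approx 87146.0$)
$R - -228394 = \frac{435732}{5} - -228394 = \frac{435732}{5} + 228394 = \frac{1577702}{5}$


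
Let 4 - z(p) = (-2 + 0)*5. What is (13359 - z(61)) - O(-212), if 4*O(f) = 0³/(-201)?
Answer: 13345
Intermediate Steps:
z(p) = 14 (z(p) = 4 - (-2 + 0)*5 = 4 - (-2)*5 = 4 - 1*(-10) = 4 + 10 = 14)
O(f) = 0 (O(f) = (0³/(-201))/4 = (0*(-1/201))/4 = (¼)*0 = 0)
(13359 - z(61)) - O(-212) = (13359 - 1*14) - 1*0 = (13359 - 14) + 0 = 13345 + 0 = 13345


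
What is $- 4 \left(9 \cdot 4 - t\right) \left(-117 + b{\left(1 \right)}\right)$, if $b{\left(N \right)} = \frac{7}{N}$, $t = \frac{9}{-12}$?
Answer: $16170$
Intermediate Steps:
$t = - \frac{3}{4}$ ($t = 9 \left(- \frac{1}{12}\right) = - \frac{3}{4} \approx -0.75$)
$- 4 \left(9 \cdot 4 - t\right) \left(-117 + b{\left(1 \right)}\right) = - 4 \left(9 \cdot 4 - - \frac{3}{4}\right) \left(-117 + \frac{7}{1}\right) = - 4 \left(36 + \frac{3}{4}\right) \left(-117 + 7 \cdot 1\right) = \left(-4\right) \frac{147}{4} \left(-117 + 7\right) = \left(-147\right) \left(-110\right) = 16170$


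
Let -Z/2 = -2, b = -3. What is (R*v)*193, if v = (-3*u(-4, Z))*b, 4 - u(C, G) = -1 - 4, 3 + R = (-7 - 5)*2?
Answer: -422091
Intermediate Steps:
Z = 4 (Z = -2*(-2) = 4)
R = -27 (R = -3 + (-7 - 5)*2 = -3 - 12*2 = -3 - 24 = -27)
u(C, G) = 9 (u(C, G) = 4 - (-1 - 4) = 4 - 1*(-5) = 4 + 5 = 9)
v = 81 (v = -3*9*(-3) = -27*(-3) = 81)
(R*v)*193 = -27*81*193 = -2187*193 = -422091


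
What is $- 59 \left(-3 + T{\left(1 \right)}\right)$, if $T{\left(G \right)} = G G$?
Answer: $118$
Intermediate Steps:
$T{\left(G \right)} = G^{2}$
$- 59 \left(-3 + T{\left(1 \right)}\right) = - 59 \left(-3 + 1^{2}\right) = - 59 \left(-3 + 1\right) = \left(-59\right) \left(-2\right) = 118$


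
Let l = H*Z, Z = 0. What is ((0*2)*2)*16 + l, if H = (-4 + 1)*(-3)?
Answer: 0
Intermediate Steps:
H = 9 (H = -3*(-3) = 9)
l = 0 (l = 9*0 = 0)
((0*2)*2)*16 + l = ((0*2)*2)*16 + 0 = (0*2)*16 + 0 = 0*16 + 0 = 0 + 0 = 0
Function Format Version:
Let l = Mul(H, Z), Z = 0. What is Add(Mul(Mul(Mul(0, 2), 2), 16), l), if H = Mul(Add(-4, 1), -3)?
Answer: 0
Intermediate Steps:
H = 9 (H = Mul(-3, -3) = 9)
l = 0 (l = Mul(9, 0) = 0)
Add(Mul(Mul(Mul(0, 2), 2), 16), l) = Add(Mul(Mul(Mul(0, 2), 2), 16), 0) = Add(Mul(Mul(0, 2), 16), 0) = Add(Mul(0, 16), 0) = Add(0, 0) = 0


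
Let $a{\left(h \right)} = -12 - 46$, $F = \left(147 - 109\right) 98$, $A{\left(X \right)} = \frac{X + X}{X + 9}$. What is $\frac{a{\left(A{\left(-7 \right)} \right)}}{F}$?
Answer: $- \frac{29}{1862} \approx -0.015575$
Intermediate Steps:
$A{\left(X \right)} = \frac{2 X}{9 + X}$
$F = 3724$ ($F = 38 \cdot 98 = 3724$)
$a{\left(h \right)} = -58$ ($a{\left(h \right)} = -12 - 46 = -58$)
$\frac{a{\left(A{\left(-7 \right)} \right)}}{F} = - \frac{58}{3724} = \left(-58\right) \frac{1}{3724} = - \frac{29}{1862}$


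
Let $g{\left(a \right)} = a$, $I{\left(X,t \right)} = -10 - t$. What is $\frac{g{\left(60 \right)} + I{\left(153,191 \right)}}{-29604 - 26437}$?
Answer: $\frac{141}{56041} \approx 0.002516$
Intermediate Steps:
$\frac{g{\left(60 \right)} + I{\left(153,191 \right)}}{-29604 - 26437} = \frac{60 - 201}{-29604 - 26437} = \frac{60 - 201}{-56041} = \left(60 - 201\right) \left(- \frac{1}{56041}\right) = \left(-141\right) \left(- \frac{1}{56041}\right) = \frac{141}{56041}$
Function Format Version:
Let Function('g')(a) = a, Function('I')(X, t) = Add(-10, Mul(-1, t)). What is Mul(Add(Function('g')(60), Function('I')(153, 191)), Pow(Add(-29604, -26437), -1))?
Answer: Rational(141, 56041) ≈ 0.0025160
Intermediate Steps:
Mul(Add(Function('g')(60), Function('I')(153, 191)), Pow(Add(-29604, -26437), -1)) = Mul(Add(60, Add(-10, Mul(-1, 191))), Pow(Add(-29604, -26437), -1)) = Mul(Add(60, Add(-10, -191)), Pow(-56041, -1)) = Mul(Add(60, -201), Rational(-1, 56041)) = Mul(-141, Rational(-1, 56041)) = Rational(141, 56041)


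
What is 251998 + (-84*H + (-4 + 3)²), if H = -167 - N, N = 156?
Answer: 279131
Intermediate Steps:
H = -323 (H = -167 - 1*156 = -167 - 156 = -323)
251998 + (-84*H + (-4 + 3)²) = 251998 + (-84*(-323) + (-4 + 3)²) = 251998 + (27132 + (-1)²) = 251998 + (27132 + 1) = 251998 + 27133 = 279131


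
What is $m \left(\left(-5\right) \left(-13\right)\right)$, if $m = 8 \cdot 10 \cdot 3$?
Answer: $15600$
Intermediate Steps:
$m = 240$ ($m = 80 \cdot 3 = 240$)
$m \left(\left(-5\right) \left(-13\right)\right) = 240 \left(\left(-5\right) \left(-13\right)\right) = 240 \cdot 65 = 15600$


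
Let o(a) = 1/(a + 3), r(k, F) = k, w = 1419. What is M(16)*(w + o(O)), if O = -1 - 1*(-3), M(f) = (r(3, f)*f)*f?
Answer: 5449728/5 ≈ 1.0899e+6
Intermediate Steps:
M(f) = 3*f² (M(f) = (3*f)*f = 3*f²)
O = 2 (O = -1 + 3 = 2)
o(a) = 1/(3 + a)
M(16)*(w + o(O)) = (3*16²)*(1419 + 1/(3 + 2)) = (3*256)*(1419 + 1/5) = 768*(1419 + ⅕) = 768*(7096/5) = 5449728/5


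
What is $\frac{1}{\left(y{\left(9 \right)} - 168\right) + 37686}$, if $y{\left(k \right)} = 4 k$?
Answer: $\frac{1}{37554} \approx 2.6628 \cdot 10^{-5}$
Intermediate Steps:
$\frac{1}{\left(y{\left(9 \right)} - 168\right) + 37686} = \frac{1}{\left(4 \cdot 9 - 168\right) + 37686} = \frac{1}{\left(36 - 168\right) + 37686} = \frac{1}{-132 + 37686} = \frac{1}{37554}$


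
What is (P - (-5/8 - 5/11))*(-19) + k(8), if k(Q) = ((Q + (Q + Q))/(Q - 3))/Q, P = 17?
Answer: -150881/440 ≈ -342.91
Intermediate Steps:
k(Q) = 3/(-3 + Q) (k(Q) = ((Q + 2*Q)/(-3 + Q))/Q = ((3*Q)/(-3 + Q))/Q = (3*Q/(-3 + Q))/Q = 3/(-3 + Q))
(P - (-5/8 - 5/11))*(-19) + k(8) = (17 - (-5/8 - 5/11))*(-19) + 3/(-3 + 8) = (17 - (-5*⅛ - 5*1/11))*(-19) + 3/5 = (17 - (-5/8 - 5/11))*(-19) + 3*(⅕) = (17 - 1*(-95/88))*(-19) + ⅗ = (17 + 95/88)*(-19) + ⅗ = (1591/88)*(-19) + ⅗ = -30229/88 + ⅗ = -150881/440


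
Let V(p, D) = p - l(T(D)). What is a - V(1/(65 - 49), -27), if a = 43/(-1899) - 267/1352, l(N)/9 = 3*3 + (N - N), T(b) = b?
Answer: 414475307/5134896 ≈ 80.717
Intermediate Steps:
l(N) = 81 (l(N) = 9*(3*3 + (N - N)) = 9*(9 + 0) = 9*9 = 81)
V(p, D) = -81 + p (V(p, D) = p - 1*81 = p - 81 = -81 + p)
a = -565169/2567448 (a = 43*(-1/1899) - 267*1/1352 = -43/1899 - 267/1352 = -565169/2567448 ≈ -0.22013)
a - V(1/(65 - 49), -27) = -565169/2567448 - (-81 + 1/(65 - 49)) = -565169/2567448 - (-81 + 1/16) = -565169/2567448 - 1*(-1295/16) = -565169/2567448 + 1295/16 = 414475307/5134896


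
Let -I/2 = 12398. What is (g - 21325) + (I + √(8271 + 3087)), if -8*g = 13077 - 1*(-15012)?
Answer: -397057/8 + 3*√1262 ≈ -49526.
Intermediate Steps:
I = -24796 (I = -2*12398 = -24796)
g = -28089/8 (g = -(13077 - 1*(-15012))/8 = -(13077 + 15012)/8 = -⅛*28089 = -28089/8 ≈ -3511.1)
(g - 21325) + (I + √(8271 + 3087)) = (-28089/8 - 21325) + (-24796 + √(8271 + 3087)) = -198689/8 + (-24796 + √11358) = -198689/8 + (-24796 + 3*√1262) = -397057/8 + 3*√1262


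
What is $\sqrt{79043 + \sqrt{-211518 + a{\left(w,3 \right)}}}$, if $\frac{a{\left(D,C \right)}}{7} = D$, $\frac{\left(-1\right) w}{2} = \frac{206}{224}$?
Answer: $\frac{\sqrt{316172 + i \sqrt{3384494}}}{2} \approx 281.15 + 0.81794 i$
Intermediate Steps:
$w = - \frac{103}{56}$ ($w = - 2 \cdot \frac{206}{224} = - 2 \cdot 206 \cdot \frac{1}{224} = \left(-2\right) \frac{103}{112} = - \frac{103}{56} \approx -1.8393$)
$a{\left(D,C \right)} = 7 D$
$\sqrt{79043 + \sqrt{-211518 + a{\left(w,3 \right)}}} = \sqrt{79043 + \sqrt{-211518 + 7 \left(- \frac{103}{56}\right)}} = \sqrt{79043 + \sqrt{-211518 - \frac{103}{8}}} = \sqrt{79043 + \sqrt{- \frac{1692247}{8}}} = \sqrt{79043 + \frac{i \sqrt{3384494}}{4}}$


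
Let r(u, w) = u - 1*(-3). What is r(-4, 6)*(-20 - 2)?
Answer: 22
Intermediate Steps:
r(u, w) = 3 + u (r(u, w) = u + 3 = 3 + u)
r(-4, 6)*(-20 - 2) = (3 - 4)*(-20 - 2) = -1*(-22) = 22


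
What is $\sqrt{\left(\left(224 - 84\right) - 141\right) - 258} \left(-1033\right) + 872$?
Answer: $872 - 1033 i \sqrt{259} \approx 872.0 - 16625.0 i$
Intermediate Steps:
$\sqrt{\left(\left(224 - 84\right) - 141\right) - 258} \left(-1033\right) + 872 = \sqrt{\left(140 - 141\right) - 258} \left(-1033\right) + 872 = \sqrt{-1 - 258} \left(-1033\right) + 872 = \sqrt{-259} \left(-1033\right) + 872 = i \sqrt{259} \left(-1033\right) + 872 = - 1033 i \sqrt{259} + 872 = 872 - 1033 i \sqrt{259}$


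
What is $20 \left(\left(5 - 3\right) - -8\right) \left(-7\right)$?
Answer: $-1400$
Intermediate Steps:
$20 \left(\left(5 - 3\right) - -8\right) \left(-7\right) = 20 \left(\left(5 - 3\right) + 8\right) \left(-7\right) = 20 \left(2 + 8\right) \left(-7\right) = 20 \cdot 10 \left(-7\right) = 200 \left(-7\right) = -1400$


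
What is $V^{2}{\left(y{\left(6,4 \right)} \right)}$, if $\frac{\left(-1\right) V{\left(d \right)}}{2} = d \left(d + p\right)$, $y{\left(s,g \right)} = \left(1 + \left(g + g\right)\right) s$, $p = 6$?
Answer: $41990400$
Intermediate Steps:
$y{\left(s,g \right)} = s \left(1 + 2 g\right)$ ($y{\left(s,g \right)} = \left(1 + 2 g\right) s = s \left(1 + 2 g\right)$)
$V{\left(d \right)} = - 2 d \left(6 + d\right)$ ($V{\left(d \right)} = - 2 d \left(d + 6\right) = - 2 d \left(6 + d\right)$)
$V^{2}{\left(y{\left(6,4 \right)} \right)} = \left(- 2 \cdot 6 \left(1 + 2 \cdot 4\right) \left(6 + 6 \left(1 + 2 \cdot 4\right)\right)\right)^{2} = \left(- 2 \cdot 6 \left(1 + 8\right) \left(6 + 6 \left(1 + 8\right)\right)\right)^{2} = \left(- 2 \cdot 6 \cdot 9 \left(6 + 6 \cdot 9\right)\right)^{2} = \left(\left(-2\right) 54 \left(6 + 54\right)\right)^{2} = \left(\left(-2\right) 54 \cdot 60\right)^{2} = \left(-6480\right)^{2} = 41990400$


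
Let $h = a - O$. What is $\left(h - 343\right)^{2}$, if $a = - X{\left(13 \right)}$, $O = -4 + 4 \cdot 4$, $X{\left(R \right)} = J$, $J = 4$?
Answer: $128881$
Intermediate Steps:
$X{\left(R \right)} = 4$
$O = 12$ ($O = -4 + 16 = 12$)
$a = -4$ ($a = \left(-1\right) 4 = -4$)
$h = -16$ ($h = -4 - 12 = -16$)
$\left(h - 343\right)^{2} = \left(-16 - 343\right)^{2} = \left(-359\right)^{2} = 128881$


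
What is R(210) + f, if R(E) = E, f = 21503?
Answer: 21713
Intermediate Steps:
R(210) + f = 210 + 21503 = 21713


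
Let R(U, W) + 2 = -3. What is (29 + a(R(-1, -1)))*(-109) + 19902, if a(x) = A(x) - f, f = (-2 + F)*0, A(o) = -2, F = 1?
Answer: 16959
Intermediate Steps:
R(U, W) = -5 (R(U, W) = -2 - 3 = -5)
f = 0 (f = (-2 + 1)*0 = -1*0 = 0)
a(x) = -2 (a(x) = -2 - 1*0 = -2 + 0 = -2)
(29 + a(R(-1, -1)))*(-109) + 19902 = (29 - 2)*(-109) + 19902 = 27*(-109) + 19902 = -2943 + 19902 = 16959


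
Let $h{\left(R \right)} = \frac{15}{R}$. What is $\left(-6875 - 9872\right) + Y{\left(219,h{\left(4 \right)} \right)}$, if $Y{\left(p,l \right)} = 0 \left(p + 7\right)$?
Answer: $-16747$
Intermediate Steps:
$Y{\left(p,l \right)} = 0$ ($Y{\left(p,l \right)} = 0 \left(7 + p\right) = 0$)
$\left(-6875 - 9872\right) + Y{\left(219,h{\left(4 \right)} \right)} = \left(-6875 - 9872\right) + 0 = -16747 + 0 = -16747$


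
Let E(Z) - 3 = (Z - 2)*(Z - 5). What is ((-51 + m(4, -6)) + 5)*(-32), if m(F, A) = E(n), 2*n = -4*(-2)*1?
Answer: 1440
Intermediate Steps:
n = 4 (n = (-4*(-2)*1)/2 = (8*1)/2 = (1/2)*8 = 4)
E(Z) = 3 + (-5 + Z)*(-2 + Z) (E(Z) = 3 + (Z - 2)*(Z - 5) = 3 + (-2 + Z)*(-5 + Z) = 3 + (-5 + Z)*(-2 + Z))
m(F, A) = 1 (m(F, A) = 13 + 4**2 - 7*4 = 13 + 16 - 28 = 1)
((-51 + m(4, -6)) + 5)*(-32) = ((-51 + 1) + 5)*(-32) = (-50 + 5)*(-32) = -45*(-32) = 1440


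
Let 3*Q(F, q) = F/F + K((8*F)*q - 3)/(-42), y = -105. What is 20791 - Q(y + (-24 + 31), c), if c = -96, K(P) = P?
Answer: 898295/42 ≈ 21388.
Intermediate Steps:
Q(F, q) = 5/14 - 4*F*q/63 (Q(F, q) = (F/F + ((8*F)*q - 3)/(-42))/3 = (1 + (8*F*q - 3)*(-1/42))/3 = (1 + (-3 + 8*F*q)*(-1/42))/3 = (1 + (1/14 - 4*F*q/21))/3 = (15/14 - 4*F*q/21)/3 = 5/14 - 4*F*q/63)
20791 - Q(y + (-24 + 31), c) = 20791 - (5/14 - 4/63*(-105 + (-24 + 31))*(-96)) = 20791 - (5/14 - 4/63*(-105 + 7)*(-96)) = 20791 - (5/14 - 4/63*(-98)*(-96)) = 20791 - (5/14 - 1792/3) = 20791 - 1*(-25073/42) = 20791 + 25073/42 = 898295/42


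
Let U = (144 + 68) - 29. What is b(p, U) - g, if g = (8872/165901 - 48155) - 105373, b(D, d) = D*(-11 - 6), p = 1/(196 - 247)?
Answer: 76411485469/497703 ≈ 1.5353e+5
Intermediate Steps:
U = 183 (U = 212 - 29 = 183)
p = -1/51 (p = 1/(-51) = -1/51 ≈ -0.019608)
b(D, d) = -17*D (b(D, d) = D*(-17) = -17*D)
g = -25470439856/165901 (g = (8872*(1/165901) - 48155) - 105373 = (8872/165901 - 48155) - 105373 = -7988953783/165901 - 105373 = -25470439856/165901 ≈ -1.5353e+5)
b(p, U) - g = -17*(-1/51) - 1*(-25470439856/165901) = ⅓ + 25470439856/165901 = 76411485469/497703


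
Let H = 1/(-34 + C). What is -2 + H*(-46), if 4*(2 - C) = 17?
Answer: -106/145 ≈ -0.73103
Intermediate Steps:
C = -9/4 (C = 2 - ¼*17 = 2 - 17/4 = -9/4 ≈ -2.2500)
H = -4/145 (H = 1/(-34 - 9/4) = 1/(-145/4) = -4/145 ≈ -0.027586)
-2 + H*(-46) = -2 - 4/145*(-46) = -2 + 184/145 = -106/145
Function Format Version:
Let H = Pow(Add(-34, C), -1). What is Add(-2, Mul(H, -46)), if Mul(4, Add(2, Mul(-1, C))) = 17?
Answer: Rational(-106, 145) ≈ -0.73103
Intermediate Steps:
C = Rational(-9, 4) (C = Add(2, Mul(Rational(-1, 4), 17)) = Add(2, Rational(-17, 4)) = Rational(-9, 4) ≈ -2.2500)
H = Rational(-4, 145) (H = Pow(Add(-34, Rational(-9, 4)), -1) = Pow(Rational(-145, 4), -1) = Rational(-4, 145) ≈ -0.027586)
Add(-2, Mul(H, -46)) = Add(-2, Mul(Rational(-4, 145), -46)) = Add(-2, Rational(184, 145)) = Rational(-106, 145)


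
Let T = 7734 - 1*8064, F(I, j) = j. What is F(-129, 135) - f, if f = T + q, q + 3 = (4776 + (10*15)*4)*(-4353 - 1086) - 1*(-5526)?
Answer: 29235006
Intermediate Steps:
q = -29234541 (q = -3 + ((4776 + (10*15)*4)*(-4353 - 1086) - 1*(-5526)) = -3 + ((4776 + 150*4)*(-5439) + 5526) = -3 + ((4776 + 600)*(-5439) + 5526) = -3 + (5376*(-5439) + 5526) = -3 + (-29240064 + 5526) = -3 - 29234538 = -29234541)
T = -330 (T = 7734 - 8064 = -330)
f = -29234871 (f = -330 - 29234541 = -29234871)
F(-129, 135) - f = 135 - 1*(-29234871) = 135 + 29234871 = 29235006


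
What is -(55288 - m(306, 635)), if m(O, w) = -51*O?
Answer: -70894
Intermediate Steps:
-(55288 - m(306, 635)) = -(55288 - (-51)*306) = -(55288 - 1*(-15606)) = -(55288 + 15606) = -1*70894 = -70894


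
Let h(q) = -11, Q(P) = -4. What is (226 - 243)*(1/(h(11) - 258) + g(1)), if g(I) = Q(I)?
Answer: 18309/269 ≈ 68.063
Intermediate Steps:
g(I) = -4
(226 - 243)*(1/(h(11) - 258) + g(1)) = (226 - 243)*(1/(-11 - 258) - 4) = -17*(1/(-269) - 4) = -17*(-1/269 - 4) = -17*(-1077/269) = 18309/269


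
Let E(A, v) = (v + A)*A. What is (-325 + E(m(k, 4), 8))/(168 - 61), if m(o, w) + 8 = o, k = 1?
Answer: -332/107 ≈ -3.1028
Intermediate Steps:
m(o, w) = -8 + o
E(A, v) = A*(A + v) (E(A, v) = (A + v)*A = A*(A + v))
(-325 + E(m(k, 4), 8))/(168 - 61) = (-325 + (-8 + 1)*((-8 + 1) + 8))/(168 - 61) = (-325 - 7*(-7 + 8))/107 = (-325 - 7*1)*(1/107) = (-325 - 7)*(1/107) = -332*1/107 = -332/107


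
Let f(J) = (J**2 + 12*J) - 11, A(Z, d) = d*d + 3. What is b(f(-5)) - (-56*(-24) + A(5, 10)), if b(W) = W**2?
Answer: 669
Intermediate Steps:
A(Z, d) = 3 + d**2 (A(Z, d) = d**2 + 3 = 3 + d**2)
f(J) = -11 + J**2 + 12*J
b(f(-5)) - (-56*(-24) + A(5, 10)) = (-11 + (-5)**2 + 12*(-5))**2 - (-56*(-24) + (3 + 10**2)) = (-11 + 25 - 60)**2 - (1344 + (3 + 100)) = (-46)**2 - (1344 + 103) = 2116 - 1*1447 = 2116 - 1447 = 669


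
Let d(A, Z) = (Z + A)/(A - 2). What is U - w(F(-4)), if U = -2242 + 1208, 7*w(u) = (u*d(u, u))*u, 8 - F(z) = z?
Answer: -37918/35 ≈ -1083.4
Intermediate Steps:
d(A, Z) = (A + Z)/(-2 + A)
F(z) = 8 - z
w(u) = 2*u³/(7*(-2 + u)) (w(u) = ((u*((u + u)/(-2 + u)))*u)/7 = ((u*((2*u)/(-2 + u)))*u)/7 = ((u*(2*u/(-2 + u)))*u)/7 = ((2*u²/(-2 + u))*u)/7 = (2*u³/(-2 + u))/7 = 2*u³/(7*(-2 + u)))
U = -1034
U - w(F(-4)) = -1034 - 2*(8 - 1*(-4))³/(7*(-2 + (8 - 1*(-4)))) = -1034 - 2*(8 + 4)³/(7*(-2 + (8 + 4))) = -1034 - 2*12³/(7*(-2 + 12)) = -1034 - 2*1728/(7*10) = -1034 - 1*1728/35 = -1034 - 1728/35 = -37918/35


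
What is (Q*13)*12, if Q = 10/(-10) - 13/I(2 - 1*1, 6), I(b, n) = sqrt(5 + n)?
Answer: -156 - 2028*sqrt(11)/11 ≈ -767.46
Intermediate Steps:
Q = -1 - 13*sqrt(11)/11 (Q = 10/(-10) - 13/sqrt(5 + 6) = 10*(-1/10) - 13*sqrt(11)/11 = -1 - 13*sqrt(11)/11 ≈ -4.9196)
(Q*13)*12 = ((-1 - 13*sqrt(11)/11)*13)*12 = (-13 - 169*sqrt(11)/11)*12 = -156 - 2028*sqrt(11)/11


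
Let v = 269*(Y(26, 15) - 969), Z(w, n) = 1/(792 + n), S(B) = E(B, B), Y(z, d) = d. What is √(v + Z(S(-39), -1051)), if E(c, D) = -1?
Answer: I*√17214728965/259 ≈ 506.58*I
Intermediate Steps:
S(B) = -1
v = -256626 (v = 269*(15 - 969) = 269*(-954) = -256626)
√(v + Z(S(-39), -1051)) = √(-256626 + 1/(792 - 1051)) = √(-256626 + 1/(-259)) = √(-256626 - 1/259) = √(-66466135/259) = I*√17214728965/259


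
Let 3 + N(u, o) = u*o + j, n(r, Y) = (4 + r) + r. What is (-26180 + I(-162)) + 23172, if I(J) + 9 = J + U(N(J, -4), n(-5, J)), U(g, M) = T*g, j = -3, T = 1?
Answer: -2537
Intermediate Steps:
n(r, Y) = 4 + 2*r
N(u, o) = -6 + o*u (N(u, o) = -3 + (u*o - 3) = -3 + (o*u - 3) = -3 + (-3 + o*u) = -6 + o*u)
U(g, M) = g (U(g, M) = 1*g = g)
I(J) = -15 - 3*J (I(J) = -9 + (J + (-6 - 4*J)) = -9 + (-6 - 3*J) = -15 - 3*J)
(-26180 + I(-162)) + 23172 = (-26180 + (-15 - 3*(-162))) + 23172 = (-26180 + (-15 + 486)) + 23172 = (-26180 + 471) + 23172 = -25709 + 23172 = -2537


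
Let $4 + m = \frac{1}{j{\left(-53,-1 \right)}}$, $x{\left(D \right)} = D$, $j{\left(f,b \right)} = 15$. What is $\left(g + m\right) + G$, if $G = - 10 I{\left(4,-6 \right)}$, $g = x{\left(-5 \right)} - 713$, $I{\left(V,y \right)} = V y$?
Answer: $- \frac{7229}{15} \approx -481.93$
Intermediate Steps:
$m = - \frac{59}{15}$ ($m = -4 + \frac{1}{15} = - \frac{59}{15} \approx -3.9333$)
$g = -718$ ($g = -5 - 713 = -718$)
$G = 240$ ($G = - 10 \cdot 4 \left(-6\right) = \left(-10\right) \left(-24\right) = 240$)
$\left(g + m\right) + G = \left(-718 - \frac{59}{15}\right) + 240 = - \frac{10829}{15} + 240 = - \frac{7229}{15}$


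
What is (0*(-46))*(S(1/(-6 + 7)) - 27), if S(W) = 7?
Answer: 0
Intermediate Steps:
(0*(-46))*(S(1/(-6 + 7)) - 27) = (0*(-46))*(7 - 27) = 0*(-20) = 0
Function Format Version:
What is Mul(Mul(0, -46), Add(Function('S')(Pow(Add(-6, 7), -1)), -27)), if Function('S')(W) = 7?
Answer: 0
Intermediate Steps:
Mul(Mul(0, -46), Add(Function('S')(Pow(Add(-6, 7), -1)), -27)) = Mul(Mul(0, -46), Add(7, -27)) = Mul(0, -20) = 0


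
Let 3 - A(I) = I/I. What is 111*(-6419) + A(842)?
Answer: -712507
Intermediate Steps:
A(I) = 2 (A(I) = 3 - I/I = 3 - 1*1 = 3 - 1 = 2)
111*(-6419) + A(842) = 111*(-6419) + 2 = -712509 + 2 = -712507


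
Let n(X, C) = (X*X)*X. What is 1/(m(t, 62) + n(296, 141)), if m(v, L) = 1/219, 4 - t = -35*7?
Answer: 219/5679619585 ≈ 3.8559e-8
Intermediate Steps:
n(X, C) = X**3 (n(X, C) = X**2*X = X**3)
t = 249 (t = 4 - (-35)*7 = 4 - 1*(-245) = 4 + 245 = 249)
m(v, L) = 1/219
1/(m(t, 62) + n(296, 141)) = 1/(1/219 + 296**3) = 1/(1/219 + 25934336) = 1/(5679619585/219) = 219/5679619585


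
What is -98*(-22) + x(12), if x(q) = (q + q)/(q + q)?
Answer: 2157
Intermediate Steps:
x(q) = 1 (x(q) = (2*q)/((2*q)) = (2*q)*(1/(2*q)) = 1)
-98*(-22) + x(12) = -98*(-22) + 1 = 2156 + 1 = 2157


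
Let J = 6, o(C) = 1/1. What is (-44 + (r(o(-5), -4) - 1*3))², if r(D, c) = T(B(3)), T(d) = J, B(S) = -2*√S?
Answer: 1681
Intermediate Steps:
o(C) = 1
T(d) = 6
r(D, c) = 6
(-44 + (r(o(-5), -4) - 1*3))² = (-44 + (6 - 1*3))² = (-44 + (6 - 3))² = (-44 + 3)² = (-41)² = 1681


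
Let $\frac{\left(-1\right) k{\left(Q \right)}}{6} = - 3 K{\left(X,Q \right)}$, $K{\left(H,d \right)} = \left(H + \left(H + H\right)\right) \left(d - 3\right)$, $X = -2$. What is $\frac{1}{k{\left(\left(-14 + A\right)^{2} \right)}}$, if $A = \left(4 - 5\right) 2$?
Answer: $- \frac{1}{27324} \approx -3.6598 \cdot 10^{-5}$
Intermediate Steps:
$A = -2$ ($A = \left(-1\right) 2 = -2$)
$K{\left(H,d \right)} = 3 H \left(-3 + d\right)$ ($K{\left(H,d \right)} = \left(H + 2 H\right) \left(-3 + d\right) = 3 H \left(-3 + d\right)$)
$k{\left(Q \right)} = 324 - 108 Q$ ($k{\left(Q \right)} = - 6 \left(- 3 \cdot 3 \left(-2\right) \left(-3 + Q\right)\right) = - 6 \left(- 3 \left(18 - 6 Q\right)\right) = - 6 \left(-54 + 18 Q\right) = 324 - 108 Q$)
$\frac{1}{k{\left(\left(-14 + A\right)^{2} \right)}} = \frac{1}{324 - 108 \left(-14 - 2\right)^{2}} = \frac{1}{324 - 108 \left(-16\right)^{2}} = \frac{1}{324 - 27648} = \frac{1}{-27324} = - \frac{1}{27324}$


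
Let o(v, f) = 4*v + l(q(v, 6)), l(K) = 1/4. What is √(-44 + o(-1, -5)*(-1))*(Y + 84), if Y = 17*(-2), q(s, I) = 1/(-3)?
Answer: 25*I*√161 ≈ 317.21*I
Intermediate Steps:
q(s, I) = -⅓
l(K) = ¼
o(v, f) = ¼ + 4*v (o(v, f) = 4*v + ¼ = ¼ + 4*v)
Y = -34
√(-44 + o(-1, -5)*(-1))*(Y + 84) = √(-44 + (¼ + 4*(-1))*(-1))*(-34 + 84) = √(-44 + (¼ - 4)*(-1))*50 = √(-44 - 15/4*(-1))*50 = √(-44 + 15/4)*50 = √(-161/4)*50 = (I*√161/2)*50 = 25*I*√161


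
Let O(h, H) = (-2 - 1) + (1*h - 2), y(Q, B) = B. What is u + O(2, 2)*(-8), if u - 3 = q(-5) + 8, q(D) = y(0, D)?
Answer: 30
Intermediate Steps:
q(D) = D
u = 6 (u = 3 + (-5 + 8) = 3 + 3 = 6)
O(h, H) = -5 + h (O(h, H) = -3 + (h - 2) = -3 + (-2 + h) = -5 + h)
u + O(2, 2)*(-8) = 6 + (-5 + 2)*(-8) = 6 - 3*(-8) = 6 + 24 = 30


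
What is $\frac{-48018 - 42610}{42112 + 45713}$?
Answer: $- \frac{90628}{87825} \approx -1.0319$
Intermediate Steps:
$\frac{-48018 - 42610}{42112 + 45713} = - \frac{90628}{87825}$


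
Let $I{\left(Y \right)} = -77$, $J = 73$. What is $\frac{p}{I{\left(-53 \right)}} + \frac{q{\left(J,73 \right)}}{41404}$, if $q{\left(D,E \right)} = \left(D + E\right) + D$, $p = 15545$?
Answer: $- \frac{5319077}{26348} \approx -201.88$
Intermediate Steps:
$q{\left(D,E \right)} = E + 2 D$
$\frac{p}{I{\left(-53 \right)}} + \frac{q{\left(J,73 \right)}}{41404} = \frac{15545}{-77} + \frac{73 + 2 \cdot 73}{41404} = 15545 \left(- \frac{1}{77}\right) + \left(73 + 146\right) \frac{1}{41404} = - \frac{15545}{77} + 219 \cdot \frac{1}{41404} = - \frac{15545}{77} + \frac{219}{41404} = - \frac{5319077}{26348}$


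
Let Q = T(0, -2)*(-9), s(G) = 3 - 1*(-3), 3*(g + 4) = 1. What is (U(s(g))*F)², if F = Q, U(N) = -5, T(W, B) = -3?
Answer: 18225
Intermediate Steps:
g = -11/3 (g = -4 + (⅓)*1 = -4 + ⅓ = -11/3 ≈ -3.6667)
s(G) = 6 (s(G) = 3 + 3 = 6)
Q = 27 (Q = -3*(-9) = 27)
F = 27
(U(s(g))*F)² = (-5*27)² = (-135)² = 18225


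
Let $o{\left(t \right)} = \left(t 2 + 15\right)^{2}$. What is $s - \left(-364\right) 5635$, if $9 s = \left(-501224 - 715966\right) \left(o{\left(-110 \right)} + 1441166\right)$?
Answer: $-200589643670$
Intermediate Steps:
$o{\left(t \right)} = \left(15 + 2 t\right)^{2}$ ($o{\left(t \right)} = \left(2 t + 15\right)^{2} = \left(15 + 2 t\right)^{2}$)
$s = -200591694810$ ($s = \frac{\left(-501224 - 715966\right) \left(\left(15 + 2 \left(-110\right)\right)^{2} + 1441166\right)}{9} = \frac{\left(-1217190\right) \left(\left(15 - 220\right)^{2} + 1441166\right)}{9} = \frac{\left(-1217190\right) \left(\left(-205\right)^{2} + 1441166\right)}{9} = \frac{\left(-1217190\right) \left(42025 + 1441166\right)}{9} = \frac{\left(-1217190\right) 1483191}{9} = \frac{1}{9} \left(-1805325253290\right) = -200591694810$)
$s - \left(-364\right) 5635 = -200591694810 - \left(-364\right) 5635 = -200591694810 - -2051140 = -200591694810 + 2051140 = -200589643670$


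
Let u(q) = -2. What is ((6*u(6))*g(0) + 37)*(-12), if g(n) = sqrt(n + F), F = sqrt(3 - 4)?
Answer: -444 + 144*sqrt(I) ≈ -342.18 + 101.82*I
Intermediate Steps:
F = I (F = sqrt(-1) = I ≈ 1.0*I)
g(n) = sqrt(I + n) (g(n) = sqrt(n + I) = sqrt(I + n))
((6*u(6))*g(0) + 37)*(-12) = ((6*(-2))*sqrt(I + 0) + 37)*(-12) = (-12*sqrt(I) + 37)*(-12) = (37 - 12*sqrt(I))*(-12) = -444 + 144*sqrt(I)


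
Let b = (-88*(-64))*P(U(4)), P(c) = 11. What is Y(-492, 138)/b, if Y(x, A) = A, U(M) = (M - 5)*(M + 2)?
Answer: 69/30976 ≈ 0.0022275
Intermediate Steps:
U(M) = (-5 + M)*(2 + M)
b = 61952 (b = -88*(-64)*11 = 5632*11 = 61952)
Y(-492, 138)/b = 138/61952 = 138*(1/61952) = 69/30976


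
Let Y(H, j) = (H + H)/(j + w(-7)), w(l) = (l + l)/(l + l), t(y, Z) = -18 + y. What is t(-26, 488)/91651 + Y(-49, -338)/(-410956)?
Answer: -435902669/906639003998 ≈ -0.00048079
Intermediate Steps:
w(l) = 1 (w(l) = (2*l)/((2*l)) = (2*l)*(1/(2*l)) = 1)
Y(H, j) = 2*H/(1 + j) (Y(H, j) = (H + H)/(j + 1) = (2*H)/(1 + j) = 2*H/(1 + j))
t(-26, 488)/91651 + Y(-49, -338)/(-410956) = (-18 - 26)/91651 + (2*(-49)/(1 - 338))/(-410956) = -44*1/91651 + (2*(-49)/(-337))*(-1/410956) = -44/91651 + (2*(-49)*(-1/337))*(-1/410956) = -44/91651 + (98/337)*(-1/410956) = -44/91651 - 7/9892298 = -435902669/906639003998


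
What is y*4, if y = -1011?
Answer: -4044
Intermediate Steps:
y*4 = -1011*4 = -4044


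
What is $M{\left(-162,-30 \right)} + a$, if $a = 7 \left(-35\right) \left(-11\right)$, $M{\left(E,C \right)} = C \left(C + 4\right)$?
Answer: $3475$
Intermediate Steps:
$M{\left(E,C \right)} = C \left(4 + C\right)$
$a = 2695$ ($a = \left(-245\right) \left(-11\right) = 2695$)
$M{\left(-162,-30 \right)} + a = - 30 \left(4 - 30\right) + 2695 = \left(-30\right) \left(-26\right) + 2695 = 780 + 2695 = 3475$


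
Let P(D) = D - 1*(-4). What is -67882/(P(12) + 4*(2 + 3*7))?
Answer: -33941/54 ≈ -628.54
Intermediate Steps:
P(D) = 4 + D (P(D) = D + 4 = 4 + D)
-67882/(P(12) + 4*(2 + 3*7)) = -67882/((4 + 12) + 4*(2 + 3*7)) = -67882/(16 + 4*(2 + 21)) = -67882/(16 + 4*23) = -67882/(16 + 92) = -67882/108 = -67882*1/108 = -33941/54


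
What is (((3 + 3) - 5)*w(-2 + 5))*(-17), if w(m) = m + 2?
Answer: -85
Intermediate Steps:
w(m) = 2 + m
(((3 + 3) - 5)*w(-2 + 5))*(-17) = (((3 + 3) - 5)*(2 + (-2 + 5)))*(-17) = ((6 - 5)*(2 + 3))*(-17) = (1*5)*(-17) = 5*(-17) = -85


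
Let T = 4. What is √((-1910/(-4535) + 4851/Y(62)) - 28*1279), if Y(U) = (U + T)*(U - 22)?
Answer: I*√11783539158585/18140 ≈ 189.23*I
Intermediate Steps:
Y(U) = (-22 + U)*(4 + U) (Y(U) = (U + 4)*(U - 22) = (4 + U)*(-22 + U) = (-22 + U)*(4 + U))
√((-1910/(-4535) + 4851/Y(62)) - 28*1279) = √((-1910/(-4535) + 4851/(-88 + 62² - 18*62)) - 28*1279) = √((-1910*(-1/4535) + 4851/(-88 + 3844 - 1116)) - 35812) = √((382/907 + 4851/2640) - 35812) = √((382/907 + 4851*(1/2640)) - 35812) = √((382/907 + 147/80) - 35812) = √(163889/72560 - 35812) = √(-2598354831/72560) = I*√11783539158585/18140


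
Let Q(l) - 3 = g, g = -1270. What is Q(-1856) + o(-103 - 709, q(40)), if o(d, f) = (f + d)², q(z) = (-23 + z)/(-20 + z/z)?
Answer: 238090638/361 ≈ 6.5953e+5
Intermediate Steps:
Q(l) = -1267 (Q(l) = 3 - 1270 = -1267)
q(z) = 23/19 - z/19 (q(z) = (-23 + z)/(-20 + 1) = (-23 + z)/(-19) = (-23 + z)*(-1/19) = 23/19 - z/19)
o(d, f) = (d + f)²
Q(-1856) + o(-103 - 709, q(40)) = -1267 + ((-103 - 709) + (23/19 - 1/19*40))² = -1267 + (-812 + (23/19 - 40/19))² = -1267 + (-812 - 17/19)² = -1267 + (-15445/19)² = -1267 + 238548025/361 = 238090638/361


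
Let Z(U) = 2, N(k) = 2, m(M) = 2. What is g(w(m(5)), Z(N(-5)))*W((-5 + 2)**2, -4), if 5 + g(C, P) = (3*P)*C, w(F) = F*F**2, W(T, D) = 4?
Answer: 172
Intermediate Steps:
w(F) = F**3
g(C, P) = -5 + 3*C*P (g(C, P) = -5 + (3*P)*C = -5 + 3*C*P)
g(w(m(5)), Z(N(-5)))*W((-5 + 2)**2, -4) = (-5 + 3*2**3*2)*4 = (-5 + 3*8*2)*4 = (-5 + 48)*4 = 43*4 = 172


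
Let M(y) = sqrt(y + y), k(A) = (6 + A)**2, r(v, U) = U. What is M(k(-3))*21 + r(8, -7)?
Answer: -7 + 63*sqrt(2) ≈ 82.095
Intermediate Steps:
M(y) = sqrt(2)*sqrt(y) (M(y) = sqrt(2*y) = sqrt(2)*sqrt(y))
M(k(-3))*21 + r(8, -7) = (sqrt(2)*sqrt((6 - 3)**2))*21 - 7 = (sqrt(2)*sqrt(3**2))*21 - 7 = (sqrt(2)*sqrt(9))*21 - 7 = (sqrt(2)*3)*21 - 7 = (3*sqrt(2))*21 - 7 = 63*sqrt(2) - 7 = -7 + 63*sqrt(2)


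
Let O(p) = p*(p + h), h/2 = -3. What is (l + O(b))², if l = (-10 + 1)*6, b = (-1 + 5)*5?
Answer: 51076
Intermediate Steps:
h = -6 (h = 2*(-3) = -6)
b = 20 (b = 4*5 = 20)
l = -54 (l = -9*6 = -54)
O(p) = p*(-6 + p) (O(p) = p*(p - 6) = p*(-6 + p))
(l + O(b))² = (-54 + 20*(-6 + 20))² = (-54 + 20*14)² = (-54 + 280)² = 226² = 51076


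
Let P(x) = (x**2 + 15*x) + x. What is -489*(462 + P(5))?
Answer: -277263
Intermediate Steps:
P(x) = x**2 + 16*x
-489*(462 + P(5)) = -489*(462 + 5*(16 + 5)) = -489*(462 + 5*21) = -489*(462 + 105) = -489*567 = -277263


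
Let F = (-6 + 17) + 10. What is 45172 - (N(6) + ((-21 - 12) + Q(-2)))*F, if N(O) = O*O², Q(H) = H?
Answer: 41371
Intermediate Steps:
F = 21 (F = 11 + 10 = 21)
N(O) = O³
45172 - (N(6) + ((-21 - 12) + Q(-2)))*F = 45172 - (6³ + ((-21 - 12) - 2))*21 = 45172 - (216 + (-33 - 2))*21 = 45172 - (216 - 35)*21 = 45172 - 181*21 = 45172 - 1*3801 = 45172 - 3801 = 41371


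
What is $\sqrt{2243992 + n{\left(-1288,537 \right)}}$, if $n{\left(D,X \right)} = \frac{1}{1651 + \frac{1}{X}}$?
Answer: $\frac{\sqrt{440965904100844951}}{443294} \approx 1498.0$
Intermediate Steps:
$\sqrt{2243992 + n{\left(-1288,537 \right)}} = \sqrt{2243992 + \frac{537}{1 + 1651 \cdot 537}} = \sqrt{2243992 + \frac{537}{1 + 886587}} = \sqrt{2243992 + \frac{537}{886588}} = \sqrt{\frac{1989496379833}{886588}} = \frac{\sqrt{440965904100844951}}{443294}$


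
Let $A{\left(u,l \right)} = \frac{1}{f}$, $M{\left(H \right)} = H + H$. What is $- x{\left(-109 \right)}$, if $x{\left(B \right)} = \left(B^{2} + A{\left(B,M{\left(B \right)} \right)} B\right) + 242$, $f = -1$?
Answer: $-12232$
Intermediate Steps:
$M{\left(H \right)} = 2 H$
$A{\left(u,l \right)} = -1$ ($A{\left(u,l \right)} = \frac{1}{-1} = -1$)
$x{\left(B \right)} = 242 + B^{2} - B$ ($x{\left(B \right)} = \left(B^{2} - B\right) + 242 = 242 + B^{2} - B$)
$- x{\left(-109 \right)} = - (242 + \left(-109\right)^{2} - -109) = - (242 + 11881 + 109) = \left(-1\right) 12232 = -12232$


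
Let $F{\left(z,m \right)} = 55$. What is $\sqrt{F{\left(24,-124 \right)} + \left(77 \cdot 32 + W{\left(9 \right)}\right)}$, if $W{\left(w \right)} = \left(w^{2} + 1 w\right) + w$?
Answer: $\sqrt{2618} \approx 51.166$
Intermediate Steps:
$W{\left(w \right)} = w^{2} + 2 w$ ($W{\left(w \right)} = \left(w^{2} + w\right) + w = \left(w + w^{2}\right) + w = w^{2} + 2 w$)
$\sqrt{F{\left(24,-124 \right)} + \left(77 \cdot 32 + W{\left(9 \right)}\right)} = \sqrt{55 + \left(77 \cdot 32 + 9 \left(2 + 9\right)\right)} = \sqrt{55 + \left(2464 + 9 \cdot 11\right)} = \sqrt{55 + \left(2464 + 99\right)} = \sqrt{55 + 2563} = \sqrt{2618}$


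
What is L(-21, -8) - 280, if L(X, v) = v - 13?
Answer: -301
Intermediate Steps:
L(X, v) = -13 + v
L(-21, -8) - 280 = (-13 - 8) - 280 = -21 - 280 = -301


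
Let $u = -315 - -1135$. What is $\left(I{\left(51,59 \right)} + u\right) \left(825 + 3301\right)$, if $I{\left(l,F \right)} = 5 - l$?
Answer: $3193524$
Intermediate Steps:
$u = 820$ ($u = -315 + 1135 = 820$)
$\left(I{\left(51,59 \right)} + u\right) \left(825 + 3301\right) = \left(\left(5 - 51\right) + 820\right) \left(825 + 3301\right) = \left(\left(5 - 51\right) + 820\right) 4126 = \left(-46 + 820\right) 4126 = 774 \cdot 4126 = 3193524$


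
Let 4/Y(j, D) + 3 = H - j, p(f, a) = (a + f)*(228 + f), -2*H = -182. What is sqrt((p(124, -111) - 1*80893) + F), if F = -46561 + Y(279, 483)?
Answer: I*sqrt(4482713082)/191 ≈ 350.54*I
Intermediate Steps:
H = 91 (H = -1/2*(-182) = 91)
p(f, a) = (228 + f)*(a + f)
Y(j, D) = 4/(88 - j) (Y(j, D) = 4/(-3 + (91 - j)) = 4/(88 - j))
F = -8893155/191 (F = -46561 - 4/(-88 + 279) = -46561 - 4/191 = -8893155/191 ≈ -46561.)
sqrt((p(124, -111) - 1*80893) + F) = sqrt(((124**2 + 228*(-111) + 228*124 - 111*124) - 1*80893) - 8893155/191) = sqrt(((15376 - 25308 + 28272 - 13764) - 80893) - 8893155/191) = sqrt((4576 - 80893) - 8893155/191) = sqrt(-76317 - 8893155/191) = sqrt(-23469702/191) = I*sqrt(4482713082)/191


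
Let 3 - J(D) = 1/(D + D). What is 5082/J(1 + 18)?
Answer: 193116/113 ≈ 1709.0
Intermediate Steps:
J(D) = 3 - 1/(2*D) (J(D) = 3 - 1/(D + D) = 3 - 1/(2*D))
5082/J(1 + 18) = 5082/(3 - 1/(2*(1 + 18))) = 5082/(3 - ½/19) = 5082/(3 - ½*1/19) = 5082/(3 - 1/38) = 5082/(113/38) = 5082*(38/113) = 193116/113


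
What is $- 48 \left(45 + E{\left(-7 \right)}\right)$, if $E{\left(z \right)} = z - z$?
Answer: $-2160$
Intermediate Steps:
$E{\left(z \right)} = 0$
$- 48 \left(45 + E{\left(-7 \right)}\right) = - 48 \left(45 + 0\right) = \left(-48\right) 45 = -2160$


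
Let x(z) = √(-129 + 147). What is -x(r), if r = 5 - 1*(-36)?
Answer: -3*√2 ≈ -4.2426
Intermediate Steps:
r = 41 (r = 5 + 36 = 41)
x(z) = 3*√2 (x(z) = √18 = 3*√2)
-x(r) = -3*√2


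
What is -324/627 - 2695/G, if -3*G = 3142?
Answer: 1350429/656678 ≈ 2.0565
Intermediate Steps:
G = -3142/3 (G = -1/3*3142 = -3142/3 ≈ -1047.3)
-324/627 - 2695/G = -324/627 - 2695/(-3142/3) = -324*1/627 - 2695*(-3/3142) = -108/209 + 8085/3142 = 1350429/656678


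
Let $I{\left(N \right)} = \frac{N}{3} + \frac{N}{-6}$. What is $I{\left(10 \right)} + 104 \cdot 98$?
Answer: $\frac{30581}{3} \approx 10194.0$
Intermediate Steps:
$I{\left(N \right)} = \frac{N}{6}$ ($I{\left(N \right)} = N \frac{1}{3} + N \left(- \frac{1}{6}\right) = \frac{N}{3} - \frac{N}{6} = \frac{N}{6}$)
$I{\left(10 \right)} + 104 \cdot 98 = \frac{1}{6} \cdot 10 + 104 \cdot 98 = \frac{5}{3} + 10192 = \frac{30581}{3}$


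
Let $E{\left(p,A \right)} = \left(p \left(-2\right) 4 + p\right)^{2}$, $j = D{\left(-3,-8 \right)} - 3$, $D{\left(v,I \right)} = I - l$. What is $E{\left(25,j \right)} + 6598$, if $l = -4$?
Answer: $37223$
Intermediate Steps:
$D{\left(v,I \right)} = 4 + I$ ($D{\left(v,I \right)} = I - -4 = I + 4 = 4 + I$)
$j = -7$ ($j = \left(4 - 8\right) - 3 = -4 - 3 = -7$)
$E{\left(p,A \right)} = 49 p^{2}$ ($E{\left(p,A \right)} = \left(- 2 p 4 + p\right)^{2} = \left(- 8 p + p\right)^{2} = \left(- 7 p\right)^{2} = 49 p^{2}$)
$E{\left(25,j \right)} + 6598 = 49 \cdot 25^{2} + 6598 = 49 \cdot 625 + 6598 = 30625 + 6598 = 37223$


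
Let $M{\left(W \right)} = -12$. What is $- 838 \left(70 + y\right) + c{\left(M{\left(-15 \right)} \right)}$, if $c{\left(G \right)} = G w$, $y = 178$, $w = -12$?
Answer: $-207680$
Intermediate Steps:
$c{\left(G \right)} = - 12 G$ ($c{\left(G \right)} = G \left(-12\right) = - 12 G$)
$- 838 \left(70 + y\right) + c{\left(M{\left(-15 \right)} \right)} = - 838 \left(70 + 178\right) - -144 = \left(-838\right) 248 + 144 = -207824 + 144 = -207680$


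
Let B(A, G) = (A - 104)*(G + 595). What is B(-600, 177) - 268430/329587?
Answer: -179126847886/329587 ≈ -5.4349e+5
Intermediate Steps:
B(A, G) = (-104 + A)*(595 + G)
B(-600, 177) - 268430/329587 = (-61880 - 104*177 + 595*(-600) - 600*177) - 268430/329587 = (-61880 - 18408 - 357000 - 106200) - 268430/329587 = -543488 - 1*268430/329587 = -543488 - 268430/329587 = -179126847886/329587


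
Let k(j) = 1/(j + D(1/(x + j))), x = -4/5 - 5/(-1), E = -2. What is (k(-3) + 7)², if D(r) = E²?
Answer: 64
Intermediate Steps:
x = 21/5 (x = -4*⅕ - 5*(-1) = -⅘ + 5 = 21/5 ≈ 4.2000)
D(r) = 4 (D(r) = (-2)² = 4)
k(j) = 1/(4 + j) (k(j) = 1/(j + 4) = 1/(4 + j))
(k(-3) + 7)² = (1/(4 - 3) + 7)² = (1/1 + 7)² = (1 + 7)² = 8² = 64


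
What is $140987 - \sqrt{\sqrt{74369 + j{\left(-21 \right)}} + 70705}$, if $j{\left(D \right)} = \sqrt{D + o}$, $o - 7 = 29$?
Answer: $140987 - \sqrt{70705 + \sqrt{74369 + \sqrt{15}}} \approx 1.4072 \cdot 10^{5}$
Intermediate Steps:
$o = 36$ ($o = 7 + 29 = 36$)
$j{\left(D \right)} = \sqrt{36 + D}$ ($j{\left(D \right)} = \sqrt{D + 36} = \sqrt{36 + D}$)
$140987 - \sqrt{\sqrt{74369 + j{\left(-21 \right)}} + 70705} = 140987 - \sqrt{\sqrt{74369 + \sqrt{36 - 21}} + 70705} = 140987 - \sqrt{\sqrt{74369 + \sqrt{15}} + 70705} = 140987 - \sqrt{70705 + \sqrt{74369 + \sqrt{15}}}$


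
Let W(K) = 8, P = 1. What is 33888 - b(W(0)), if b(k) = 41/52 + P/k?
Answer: 3524257/104 ≈ 33887.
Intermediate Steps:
b(k) = 41/52 + 1/k
33888 - b(W(0)) = 33888 - (41/52 + 1/8) = 33888 - (41/52 + ⅛) = 33888 - 1*95/104 = 33888 - 95/104 = 3524257/104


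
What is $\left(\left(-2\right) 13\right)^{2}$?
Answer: $676$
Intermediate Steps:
$\left(\left(-2\right) 13\right)^{2} = \left(-26\right)^{2} = 676$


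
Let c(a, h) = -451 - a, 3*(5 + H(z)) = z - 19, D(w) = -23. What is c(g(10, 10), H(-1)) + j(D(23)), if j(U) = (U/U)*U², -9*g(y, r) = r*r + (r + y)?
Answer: 274/3 ≈ 91.333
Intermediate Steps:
g(y, r) = -r/9 - y/9 - r²/9 (g(y, r) = -(r*r + (r + y))/9 = -(r² + (r + y))/9 = -(r + y + r²)/9 = -r/9 - y/9 - r²/9)
H(z) = -34/3 + z/3 (H(z) = -5 + (z - 19)/3 = -5 + (-19 + z)/3 = -5 + (-19/3 + z/3) = -34/3 + z/3)
j(U) = U² (j(U) = 1*U² = U²)
c(g(10, 10), H(-1)) + j(D(23)) = (-451 - (-⅑*10 - ⅑*10 - ⅑*10²)) + (-23)² = (-451 - (-10/9 - 10/9 - ⅑*100)) + 529 = (-451 - (-10/9 - 10/9 - 100/9)) + 529 = (-451 - 1*(-40/3)) + 529 = (-451 + 40/3) + 529 = -1313/3 + 529 = 274/3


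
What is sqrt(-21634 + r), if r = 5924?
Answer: I*sqrt(15710) ≈ 125.34*I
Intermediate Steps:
sqrt(-21634 + r) = sqrt(-21634 + 5924) = sqrt(-15710) = I*sqrt(15710)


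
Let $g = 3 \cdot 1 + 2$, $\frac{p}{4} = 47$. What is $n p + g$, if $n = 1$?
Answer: $193$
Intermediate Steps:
$p = 188$ ($p = 4 \cdot 47 = 188$)
$g = 5$ ($g = 3 + 2 = 5$)
$n p + g = 1 \cdot 188 + 5 = 188 + 5 = 193$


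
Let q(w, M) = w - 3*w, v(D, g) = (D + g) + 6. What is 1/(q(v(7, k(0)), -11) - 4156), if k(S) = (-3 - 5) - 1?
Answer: -1/4164 ≈ -0.00024015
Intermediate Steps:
k(S) = -9 (k(S) = -8 - 1 = -9)
v(D, g) = 6 + D + g
q(w, M) = -2*w
1/(q(v(7, k(0)), -11) - 4156) = 1/(-2*(6 + 7 - 9) - 4156) = 1/(-2*4 - 4156) = 1/(-8 - 4156) = 1/(-4164) = -1/4164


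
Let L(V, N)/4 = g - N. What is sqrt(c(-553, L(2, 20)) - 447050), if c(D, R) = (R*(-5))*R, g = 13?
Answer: I*sqrt(450970) ≈ 671.54*I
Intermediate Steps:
L(V, N) = 52 - 4*N (L(V, N) = 4*(13 - N) = 52 - 4*N)
c(D, R) = -5*R**2 (c(D, R) = (-5*R)*R = -5*R**2)
sqrt(c(-553, L(2, 20)) - 447050) = sqrt(-5*(52 - 4*20)**2 - 447050) = sqrt(-5*(52 - 80)**2 - 447050) = sqrt(-5*(-28)**2 - 447050) = sqrt(-5*784 - 447050) = sqrt(-3920 - 447050) = sqrt(-450970) = I*sqrt(450970)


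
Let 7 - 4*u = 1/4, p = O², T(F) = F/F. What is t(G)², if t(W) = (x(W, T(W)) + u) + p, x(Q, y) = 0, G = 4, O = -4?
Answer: 80089/256 ≈ 312.85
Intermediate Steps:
T(F) = 1
p = 16 (p = (-4)² = 16)
u = 27/16 (u = 7/4 - ¼/4 = 7/4 - ¼*¼ = 7/4 - 1/16 = 27/16 ≈ 1.6875)
t(W) = 283/16 (t(W) = (0 + 27/16) + 16 = 27/16 + 16 = 283/16)
t(G)² = (283/16)² = 80089/256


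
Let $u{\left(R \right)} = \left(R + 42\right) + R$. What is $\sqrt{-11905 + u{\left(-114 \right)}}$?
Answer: $i \sqrt{12091} \approx 109.96 i$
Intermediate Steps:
$u{\left(R \right)} = 42 + 2 R$ ($u{\left(R \right)} = \left(42 + R\right) + R = 42 + 2 R$)
$\sqrt{-11905 + u{\left(-114 \right)}} = \sqrt{-11905 + \left(42 + 2 \left(-114\right)\right)} = \sqrt{-11905 + \left(42 - 228\right)} = \sqrt{-11905 - 186} = \sqrt{-12091} = i \sqrt{12091}$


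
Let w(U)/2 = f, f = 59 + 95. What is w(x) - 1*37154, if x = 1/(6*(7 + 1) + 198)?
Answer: -36846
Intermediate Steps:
f = 154
x = 1/246 (x = 1/(6*8 + 198) = 1/(48 + 198) = 1/246 ≈ 0.0040650)
w(U) = 308 (w(U) = 2*154 = 308)
w(x) - 1*37154 = 308 - 1*37154 = 308 - 37154 = -36846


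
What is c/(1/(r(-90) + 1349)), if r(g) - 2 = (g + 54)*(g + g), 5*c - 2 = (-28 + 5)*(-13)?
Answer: 2357131/5 ≈ 4.7143e+5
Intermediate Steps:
c = 301/5 (c = ⅖ + ((-28 + 5)*(-13))/5 = ⅖ + (-23*(-13))/5 = ⅖ + (⅕)*299 = ⅖ + 299/5 = 301/5 ≈ 60.200)
r(g) = 2 + 2*g*(54 + g) (r(g) = 2 + (g + 54)*(g + g) = 2 + (54 + g)*(2*g) = 2 + 2*g*(54 + g))
c/(1/(r(-90) + 1349)) = 301/(5*(1/((2 + 2*(-90)² + 108*(-90)) + 1349))) = 301/(5*(1/((2 + 2*8100 - 9720) + 1349))) = 301/(5*(1/((2 + 16200 - 9720) + 1349))) = 301/(5*(1/(6482 + 1349))) = 301/(5*(1/7831)) = (301/5)*7831 = 2357131/5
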